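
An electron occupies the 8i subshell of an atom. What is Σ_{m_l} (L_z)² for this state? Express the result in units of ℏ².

Σ(L_z)² = 182 ℏ²

The 8i subshell has l = 6.
The allowed m_l values are -6, -5, -4, -3, -2, -1, 0, 1, 2, 3, 4, 5, 6.
Summing m² from −6 to 6: Σ m_l² = 182.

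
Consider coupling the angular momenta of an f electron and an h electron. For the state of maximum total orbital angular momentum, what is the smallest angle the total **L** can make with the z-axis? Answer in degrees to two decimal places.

Angular momentum addition gives L = |l₁ − l₂|, …, l₁ + l₂.
Allowed values: L = 2, 3, 4, 5, 6, 7, 8.
The maximum is L = 8, with |L_tot| = ℏ√(8·9) = 6√2 ℏ.
The minimum angle with z is arccos(8/√72) ≈ 19.47°.

θ_min ≈ 19.47°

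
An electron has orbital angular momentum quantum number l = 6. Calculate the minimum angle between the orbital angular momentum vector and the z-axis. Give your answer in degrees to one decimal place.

θ_min ≈ 22.2°

|L|² = l(l+1)ℏ² = 42ℏ², so |L| = √42 ℏ.
The smallest angle corresponds to the largest L_z, i.e. m_l = l = 6, giving L_z = 6ℏ.
cos θ_min = 6/√42, so θ_min ≈ 22.2°.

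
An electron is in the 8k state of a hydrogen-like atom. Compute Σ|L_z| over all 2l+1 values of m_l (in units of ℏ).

The 8k subshell has l = 7.
m_l runs from −7 to 7, i.e. {-7, -6, -5, -4, -3, -2, -1, 0, 1, 2, 3, 4, 5, 6, 7}.
Σ|m_l| = 2·7(7+1)/2 = 56.

Σ|L_z| = 56 ℏ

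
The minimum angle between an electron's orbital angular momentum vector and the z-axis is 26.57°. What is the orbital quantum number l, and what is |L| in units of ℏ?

cos²θ_min = l/(l+1) = 0.7999.
Solving: l = 4.
Then |L| = ℏ√(4·5) = 2√5 ℏ.

l = 4, |L| = 2√5 ℏ ≈ 4.472ℏ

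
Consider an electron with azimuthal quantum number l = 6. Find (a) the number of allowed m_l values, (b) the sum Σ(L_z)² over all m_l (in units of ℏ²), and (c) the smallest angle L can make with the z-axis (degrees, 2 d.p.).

13 values; Σ(L_z)² = 182 ℏ²; θ_min ≈ 22.21°

There are 2l+1 = 13 values of m_l.
Σ m_l² = 182, so Σ(L_z)² = 182 ℏ².
cos θ_min = 6/√42, so θ_min ≈ 22.21°.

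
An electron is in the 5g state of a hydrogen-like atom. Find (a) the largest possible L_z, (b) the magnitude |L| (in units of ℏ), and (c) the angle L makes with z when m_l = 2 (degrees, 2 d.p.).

L_z,max = 4ℏ; |L| = 2√5 ℏ ≈ 4.472ℏ; θ(m_l=2) ≈ 63.43°

For 5g, l = 4.
L_z,max = lℏ = 4ℏ.
|L| = ℏ√(4·5) = 2√5 ℏ ≈ 4.472ℏ.
For m_l = 2: cos θ = 2/√20, θ ≈ 63.43°.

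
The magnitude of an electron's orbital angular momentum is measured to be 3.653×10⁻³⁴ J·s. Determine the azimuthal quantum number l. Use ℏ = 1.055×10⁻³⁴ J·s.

In units of ℏ, |L| ≈ 3.463.
l(l+1) ≈ 3.463² ≈ 11.99, so l = 3.

l = 3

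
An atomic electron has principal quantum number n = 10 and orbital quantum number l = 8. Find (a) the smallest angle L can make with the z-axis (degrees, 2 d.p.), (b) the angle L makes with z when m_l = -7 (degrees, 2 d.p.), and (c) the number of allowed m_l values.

θ_min ≈ 19.47°; θ(m_l=-7) ≈ 145.58°; 17 values

cos θ_min = 8/√72, so θ_min ≈ 19.47°.
For m_l = -7: cos θ = -7/√72, θ ≈ 145.58°.
There are 2l+1 = 17 values of m_l.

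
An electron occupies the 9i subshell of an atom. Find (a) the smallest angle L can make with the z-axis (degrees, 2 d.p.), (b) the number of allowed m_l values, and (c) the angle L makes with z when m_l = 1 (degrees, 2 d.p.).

9i means n = 9, l = 6.
cos θ_min = 6/√42, so θ_min ≈ 22.21°.
There are 2l+1 = 13 values of m_l.
For m_l = 1: cos θ = 1/√42, θ ≈ 81.12°.

θ_min ≈ 22.21°; 13 values; θ(m_l=1) ≈ 81.12°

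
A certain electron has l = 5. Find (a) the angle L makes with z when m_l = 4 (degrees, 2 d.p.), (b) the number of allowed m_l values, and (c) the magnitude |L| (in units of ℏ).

For m_l = 4: cos θ = 4/√30, θ ≈ 43.09°.
There are 2l+1 = 11 values of m_l.
|L| = ℏ√(5·6) = √30 ℏ ≈ 5.477ℏ.

θ(m_l=4) ≈ 43.09°; 11 values; |L| = √30 ℏ ≈ 5.477ℏ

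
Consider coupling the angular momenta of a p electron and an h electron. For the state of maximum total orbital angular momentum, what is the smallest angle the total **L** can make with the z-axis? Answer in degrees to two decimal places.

θ_min ≈ 22.21°

Angular momentum addition gives L = |l₁ − l₂|, …, l₁ + l₂.
So L can be 4, 5, 6.
The maximum is L = 6, with |L_tot| = ℏ√(6·7) = √42 ℏ.
The minimum angle with z is arccos(6/√42) ≈ 22.21°.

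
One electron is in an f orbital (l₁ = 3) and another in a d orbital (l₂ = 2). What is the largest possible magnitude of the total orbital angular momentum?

By the triangle rule, |l₁ − l₂| ≤ L ≤ l₁ + l₂.
So L can be 1, 2, 3, 4, 5.
The largest magnitude corresponds to L = 5: |L_tot| = ℏ√(5·6) = √30 ℏ.

|L_tot|_max = √30 ℏ ≈ 5.477ℏ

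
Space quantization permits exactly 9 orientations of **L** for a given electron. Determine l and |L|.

l = 4, |L| = 2√5 ℏ ≈ 4.472ℏ

Since there are 2l+1 = 9 values of m_l, l = 4.
|L| = ℏ√(l(l+1)) = ℏ√(4·5) = 2√5 ℏ.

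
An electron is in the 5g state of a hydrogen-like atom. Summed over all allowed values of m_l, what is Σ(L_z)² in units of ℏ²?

Σ(L_z)² = 60 ℏ²

The 5g subshell has l = 4.
m_l ∈ {-4, -3, -2, -1, 0, 1, 2, 3, 4}.
Σ m_l² = l(l+1)(2l+1)/3 = 4·5·9/3 = 60.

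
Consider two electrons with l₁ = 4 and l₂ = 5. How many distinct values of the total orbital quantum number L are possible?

9

The total orbital quantum number L ranges from |l₁ − l₂| to l₁ + l₂ in integer steps.
So L can be 1, 2, 3, 4, 5, 6, 7, 8, 9.
That is 9 values.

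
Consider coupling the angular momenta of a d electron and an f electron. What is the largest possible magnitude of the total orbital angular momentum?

Angular momentum addition gives L = |l₁ − l₂|, …, l₁ + l₂.
Allowed values: L = 1, 2, 3, 4, 5.
The largest magnitude corresponds to L = 5: |L_tot| = ℏ√(5·6) = √30 ℏ.

|L_tot|_max = √30 ℏ ≈ 5.477ℏ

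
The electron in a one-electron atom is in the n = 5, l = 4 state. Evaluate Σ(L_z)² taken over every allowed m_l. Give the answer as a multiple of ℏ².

m_l runs from −4 to 4, i.e. {-4, -3, -2, -1, 0, 1, 2, 3, 4}.
Σ m_l² = l(l+1)(2l+1)/3 = 4·5·9/3 = 60.

Σ(L_z)² = 60 ℏ²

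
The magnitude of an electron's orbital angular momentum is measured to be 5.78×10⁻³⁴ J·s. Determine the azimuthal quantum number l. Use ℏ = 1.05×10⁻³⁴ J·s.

l = 5

Dividing by ℏ: |L|/ℏ ≈ 5.505.
l(l+1) ≈ 5.505² ≈ 30.30, so l = 5.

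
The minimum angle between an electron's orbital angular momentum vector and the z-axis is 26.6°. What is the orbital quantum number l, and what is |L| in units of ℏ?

l = 4, |L| = 2√5 ℏ ≈ 4.472ℏ

cos θ_min = l/√(l(l+1)) = √(l/(l+1)), so l/(l+1) = cos²(26.6°) = 0.7995.
l = cos²θ/sin²θ ≈ 4.
Then |L| = ℏ√(4·5) = 2√5 ℏ.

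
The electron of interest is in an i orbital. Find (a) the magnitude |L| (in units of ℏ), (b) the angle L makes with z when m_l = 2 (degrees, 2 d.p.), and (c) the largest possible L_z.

|L| = √42 ℏ ≈ 6.481ℏ; θ(m_l=2) ≈ 72.02°; L_z,max = 6ℏ

An i state has l = 6.
|L| = ℏ√(6·7) = √42 ℏ ≈ 6.481ℏ.
For m_l = 2: cos θ = 2/√42, θ ≈ 72.02°.
L_z,max = lℏ = 6ℏ.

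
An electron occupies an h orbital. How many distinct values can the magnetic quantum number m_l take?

The letter h corresponds to l = 5.
The number of m_l values is 2l + 1 = 2·5 + 1 = 11.

11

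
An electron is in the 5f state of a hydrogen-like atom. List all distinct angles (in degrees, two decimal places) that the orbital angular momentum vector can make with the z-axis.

θ ∈ {30.00°, 54.74°, 73.22°, 90.00°, 106.78°, 125.26°, 150.00°}

5f means n = 5, l = 3.
|L| = √(l(l+1)) ℏ = 2√3 ℏ.
cos θ = m_l/√12 for each m_l ∈ {-3, -2, -1, 0, 1, 2, 3}.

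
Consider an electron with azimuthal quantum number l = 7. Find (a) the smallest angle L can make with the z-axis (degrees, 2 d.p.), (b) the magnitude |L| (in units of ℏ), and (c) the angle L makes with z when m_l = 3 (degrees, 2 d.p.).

θ_min ≈ 20.70°; |L| = 2√14 ℏ ≈ 7.483ℏ; θ(m_l=3) ≈ 66.37°

cos θ_min = 7/√56, so θ_min ≈ 20.70°.
|L| = ℏ√(7·8) = 2√14 ℏ ≈ 7.483ℏ.
For m_l = 3: cos θ = 3/√56, θ ≈ 66.37°.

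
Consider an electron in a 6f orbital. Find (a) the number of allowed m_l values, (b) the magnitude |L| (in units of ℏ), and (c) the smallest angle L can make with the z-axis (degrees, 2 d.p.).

The 6f subshell has l = 3.
There are 2l+1 = 7 values of m_l.
|L| = ℏ√(3·4) = 2√3 ℏ ≈ 3.464ℏ.
cos θ_min = 3/√12, so θ_min ≈ 30.00°.

7 values; |L| = 2√3 ℏ ≈ 3.464ℏ; θ_min ≈ 30.00°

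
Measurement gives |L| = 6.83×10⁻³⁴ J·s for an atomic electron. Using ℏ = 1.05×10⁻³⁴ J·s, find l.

Dividing by ℏ: |L|/ℏ ≈ 6.505.
l(l+1) ≈ 6.505² ≈ 42.31, so l = 6.

l = 6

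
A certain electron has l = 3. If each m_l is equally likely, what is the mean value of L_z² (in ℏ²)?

The allowed m_l values are -3, -2, -1, 0, 1, 2, 3.
⟨L_z²⟩ = ℏ²·(Σ m_l²)/(2l+1) = ℏ²·28/7 = 4ℏ².

⟨L_z²⟩ = 4 ℏ²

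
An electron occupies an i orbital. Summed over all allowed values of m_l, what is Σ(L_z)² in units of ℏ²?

The letter i corresponds to l = 6.
m_l ∈ {-6, -5, -4, -3, -2, -1, 0, 1, 2, 3, 4, 5, 6}.
Σ m_l² = 2·(1 + 4 + 9 + 16 + 25 + 36) = 182.

Σ(L_z)² = 182 ℏ²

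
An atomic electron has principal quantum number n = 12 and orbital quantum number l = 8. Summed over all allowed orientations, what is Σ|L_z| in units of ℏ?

The allowed m_l values are -8, -7, -6, -5, -4, -3, -2, -1, 0, 1, 2, 3, 4, 5, 6, 7, 8.
Σ|m_l| = 2(1+2+…+8) = 72.

Σ|L_z| = 72 ℏ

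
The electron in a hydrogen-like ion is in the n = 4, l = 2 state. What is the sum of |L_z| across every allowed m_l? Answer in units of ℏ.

m_l ∈ {-2, -1, 0, 1, 2}.
Σ|m_l| = l(l+1) = 6.

Σ|L_z| = 6 ℏ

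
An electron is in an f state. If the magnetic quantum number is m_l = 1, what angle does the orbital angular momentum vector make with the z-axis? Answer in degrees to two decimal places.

θ ≈ 73.22°

For an f orbital, l = 3.
|L|² = l(l+1)ℏ² = 12ℏ², so |L| = 2√3 ℏ.
L_z = m_l ℏ = 1ℏ.
cos θ = L_z/|L| = 1/√12, so θ ≈ 73.22°.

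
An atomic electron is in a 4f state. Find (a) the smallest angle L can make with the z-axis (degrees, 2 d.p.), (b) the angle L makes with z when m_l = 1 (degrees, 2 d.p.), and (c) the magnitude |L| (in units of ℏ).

4f means n = 4, l = 3.
cos θ_min = 3/√12, so θ_min ≈ 30.00°.
For m_l = 1: cos θ = 1/√12, θ ≈ 73.22°.
|L| = ℏ√(3·4) = 2√3 ℏ ≈ 3.464ℏ.

θ_min ≈ 30.00°; θ(m_l=1) ≈ 73.22°; |L| = 2√3 ℏ ≈ 3.464ℏ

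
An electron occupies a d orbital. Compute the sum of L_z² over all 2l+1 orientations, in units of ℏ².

Σ(L_z)² = 10 ℏ²

The letter d corresponds to l = 2.
m_l runs from −2 to 2, i.e. {-2, -1, 0, 1, 2}.
Σ m_l² = 2·(1 + 4) = 10.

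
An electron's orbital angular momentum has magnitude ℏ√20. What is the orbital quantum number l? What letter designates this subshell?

l = 4 (g orbital)

(|L|/ℏ)² = l(l+1) = 20.
l² + l − 20 = 0 ⇒ l = 4.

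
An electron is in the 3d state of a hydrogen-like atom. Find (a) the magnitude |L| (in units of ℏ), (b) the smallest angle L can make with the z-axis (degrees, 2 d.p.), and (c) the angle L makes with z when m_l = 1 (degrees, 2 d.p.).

The 3d subshell has l = 2.
|L| = ℏ√(2·3) = √6 ℏ ≈ 2.449ℏ.
cos θ_min = 2/√6, so θ_min ≈ 35.26°.
For m_l = 1: cos θ = 1/√6, θ ≈ 65.91°.

|L| = √6 ℏ ≈ 2.449ℏ; θ_min ≈ 35.26°; θ(m_l=1) ≈ 65.91°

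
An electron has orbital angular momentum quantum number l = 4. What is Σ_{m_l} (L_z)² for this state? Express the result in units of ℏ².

Σ(L_z)² = 60 ℏ²

The allowed m_l values are -4, -3, -2, -1, 0, 1, 2, 3, 4.
Σ m_l² = l(l+1)(2l+1)/3 = 4·5·9/3 = 60.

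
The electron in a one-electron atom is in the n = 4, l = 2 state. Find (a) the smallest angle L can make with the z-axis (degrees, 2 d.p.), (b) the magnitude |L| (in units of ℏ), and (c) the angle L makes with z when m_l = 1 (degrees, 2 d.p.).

θ_min ≈ 35.26°; |L| = √6 ℏ ≈ 2.449ℏ; θ(m_l=1) ≈ 65.91°

cos θ_min = 2/√6, so θ_min ≈ 35.26°.
|L| = ℏ√(2·3) = √6 ℏ ≈ 2.449ℏ.
For m_l = 1: cos θ = 1/√6, θ ≈ 65.91°.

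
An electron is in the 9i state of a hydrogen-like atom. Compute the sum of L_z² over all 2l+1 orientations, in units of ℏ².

Σ(L_z)² = 182 ℏ²

The 9i subshell has l = 6.
The allowed m_l values are -6, -5, -4, -3, -2, -1, 0, 1, 2, 3, 4, 5, 6.
Σ m_l² = l(l+1)(2l+1)/3 = 6·7·13/3 = 182.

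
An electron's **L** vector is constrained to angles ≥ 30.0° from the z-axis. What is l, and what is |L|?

l = 3, |L| = 2√3 ℏ ≈ 3.464ℏ

At minimum angle, m_l = l, so cos θ = l/√(l(l+1)); cos²θ = l/(l+1) = 0.7500.
Solving: l = 3.
Then |L| = ℏ√(3·4) = 2√3 ℏ.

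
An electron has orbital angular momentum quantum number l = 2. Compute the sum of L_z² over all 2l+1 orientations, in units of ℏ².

m_l runs from −2 to 2, i.e. {-2, -1, 0, 1, 2}.
Σ m_l² = l(l+1)(2l+1)/3 = 2·3·5/3 = 10.

Σ(L_z)² = 10 ℏ²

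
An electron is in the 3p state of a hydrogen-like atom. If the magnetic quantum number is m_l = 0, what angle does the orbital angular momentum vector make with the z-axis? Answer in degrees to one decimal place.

θ ≈ 90.0°

3p means n = 3, l = 1.
|L| = ℏ√(l(l+1)) = √2 ℏ.
L_z = m_l ℏ = 0ℏ.
cos θ = L_z/|L| = 0/√2, so θ ≈ 90.0°.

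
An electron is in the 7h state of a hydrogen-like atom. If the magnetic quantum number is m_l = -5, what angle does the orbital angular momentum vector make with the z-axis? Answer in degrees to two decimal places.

7h means n = 7, l = 5.
|L| = √(l(l+1)) ℏ = √30 ℏ.
L_z = m_l ℏ = −5ℏ.
cos θ = L_z/|L| = -5/√30, so θ ≈ 155.91°.

θ ≈ 155.91°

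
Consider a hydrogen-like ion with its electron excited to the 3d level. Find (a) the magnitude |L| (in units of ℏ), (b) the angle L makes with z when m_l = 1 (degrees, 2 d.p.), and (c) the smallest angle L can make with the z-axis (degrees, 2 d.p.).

|L| = √6 ℏ ≈ 2.449ℏ; θ(m_l=1) ≈ 65.91°; θ_min ≈ 35.26°

The 3d level has l = 2.
|L| = ℏ√(2·3) = √6 ℏ ≈ 2.449ℏ.
For m_l = 1: cos θ = 1/√6, θ ≈ 65.91°.
cos θ_min = 2/√6, so θ_min ≈ 35.26°.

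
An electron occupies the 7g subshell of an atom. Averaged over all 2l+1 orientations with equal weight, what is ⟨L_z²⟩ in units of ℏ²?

7g means n = 7, l = 4.
m_l ∈ {-4, -3, -2, -1, 0, 1, 2, 3, 4}.
⟨L_z²⟩ = ℏ²·(Σ m_l²)/(2l+1) = ℏ²·60/9 = 6.667ℏ².

⟨L_z²⟩ = 6.667 ℏ²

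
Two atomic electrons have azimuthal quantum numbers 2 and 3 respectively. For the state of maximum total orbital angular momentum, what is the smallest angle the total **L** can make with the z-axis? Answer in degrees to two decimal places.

θ_min ≈ 24.09°

L runs from |2 − 3| = 1 to 2 + 3 = 5.
Allowed values: L = 1, 2, 3, 4, 5.
The maximum is L = 5, with |L_tot| = ℏ√(5·6) = √30 ℏ.
The minimum angle with z is arccos(5/√30) ≈ 24.09°.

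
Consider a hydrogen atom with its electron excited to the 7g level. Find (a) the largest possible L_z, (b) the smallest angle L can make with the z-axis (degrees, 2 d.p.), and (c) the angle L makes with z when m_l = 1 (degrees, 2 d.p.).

L_z,max = 4ℏ; θ_min ≈ 26.57°; θ(m_l=1) ≈ 77.08°

The 7g level has l = 4.
L_z,max = lℏ = 4ℏ.
cos θ_min = 4/√20, so θ_min ≈ 26.57°.
For m_l = 1: cos θ = 1/√20, θ ≈ 77.08°.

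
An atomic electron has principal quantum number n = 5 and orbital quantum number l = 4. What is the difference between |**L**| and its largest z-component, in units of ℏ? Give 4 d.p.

|L| − L_z,max ≈ 0.4721ℏ

|L| = 2√5 ℏ ≈ 4.4721ℏ, while L_z,max = lℏ = 4ℏ.
The difference is (2√5 − 4)ℏ ≈ 0.4721ℏ.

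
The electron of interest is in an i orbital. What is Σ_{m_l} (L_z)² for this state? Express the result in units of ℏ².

For an i orbital, l = 6.
m_l runs from −6 to 6, i.e. {-6, -5, -4, -3, -2, -1, 0, 1, 2, 3, 4, 5, 6}.
Σ m_l² = l(l+1)(2l+1)/3 = 6·7·13/3 = 182.

Σ(L_z)² = 182 ℏ²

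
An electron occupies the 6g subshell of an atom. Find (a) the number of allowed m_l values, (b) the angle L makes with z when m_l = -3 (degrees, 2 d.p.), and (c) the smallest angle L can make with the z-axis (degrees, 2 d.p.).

6g means n = 6, l = 4.
There are 2l+1 = 9 values of m_l.
For m_l = -3: cos θ = -3/√20, θ ≈ 132.13°.
cos θ_min = 4/√20, so θ_min ≈ 26.57°.

9 values; θ(m_l=-3) ≈ 132.13°; θ_min ≈ 26.57°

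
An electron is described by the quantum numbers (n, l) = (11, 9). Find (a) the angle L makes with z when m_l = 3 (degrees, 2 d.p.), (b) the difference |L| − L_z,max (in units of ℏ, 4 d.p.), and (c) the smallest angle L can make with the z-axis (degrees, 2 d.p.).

θ(m_l=3) ≈ 71.57°; |L|−L_z,max ≈ 0.4868ℏ; θ_min ≈ 18.43°

For m_l = 3: cos θ = 3/√90, θ ≈ 71.57°.
|L| − L_z,max = (3√10 − 9)ℏ ≈ 0.4868ℏ.
cos θ_min = 9/√90, so θ_min ≈ 18.43°.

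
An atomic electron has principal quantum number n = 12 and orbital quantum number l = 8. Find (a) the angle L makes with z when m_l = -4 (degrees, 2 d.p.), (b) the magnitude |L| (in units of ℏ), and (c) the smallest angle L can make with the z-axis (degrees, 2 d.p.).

θ(m_l=-4) ≈ 118.13°; |L| = 6√2 ℏ ≈ 8.485ℏ; θ_min ≈ 19.47°

For m_l = -4: cos θ = -4/√72, θ ≈ 118.13°.
|L| = ℏ√(8·9) = 6√2 ℏ ≈ 8.485ℏ.
cos θ_min = 8/√72, so θ_min ≈ 19.47°.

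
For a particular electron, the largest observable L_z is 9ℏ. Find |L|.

L_z,max = lℏ, so l = 9.
|L| = ℏ√(l(l+1)) = 3√10 ℏ.

|L| = 3√10 ℏ ≈ 9.487ℏ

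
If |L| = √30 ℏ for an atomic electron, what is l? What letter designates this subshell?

Since |L|² = l(l+1)ℏ², l(l+1) = 30.
l² + l − 30 = 0 ⇒ l = 5.

l = 5 (h orbital)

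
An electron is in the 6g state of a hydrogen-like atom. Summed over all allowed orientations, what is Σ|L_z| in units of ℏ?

Σ|L_z| = 20 ℏ

The 6g subshell has l = 4.
m_l ∈ {-4, -3, -2, -1, 0, 1, 2, 3, 4}.
Σ|m_l| = l(l+1) = 20.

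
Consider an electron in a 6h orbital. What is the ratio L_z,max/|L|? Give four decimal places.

L_z,max/|L| = 0.9129

The 6h subshell has l = 5.
|L| = √30 ℏ ≈ 5.4772ℏ, while L_z,max = lℏ = 5ℏ.
L_z,max/|L| = 5/√30 = 0.9129.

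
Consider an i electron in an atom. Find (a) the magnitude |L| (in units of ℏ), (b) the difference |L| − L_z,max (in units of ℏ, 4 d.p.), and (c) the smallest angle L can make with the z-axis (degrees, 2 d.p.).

|L| = √42 ℏ ≈ 6.481ℏ; |L|−L_z,max ≈ 0.4807ℏ; θ_min ≈ 22.21°

An i state has l = 6.
|L| = ℏ√(6·7) = √42 ℏ ≈ 6.481ℏ.
|L| − L_z,max = (√42 − 6)ℏ ≈ 0.4807ℏ.
cos θ_min = 6/√42, so θ_min ≈ 22.21°.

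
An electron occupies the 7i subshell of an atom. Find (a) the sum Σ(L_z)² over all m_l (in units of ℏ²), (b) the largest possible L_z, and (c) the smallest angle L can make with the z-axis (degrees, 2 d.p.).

Σ(L_z)² = 182 ℏ²; L_z,max = 6ℏ; θ_min ≈ 22.21°

The 7i subshell has l = 6.
Σ m_l² = 182, so Σ(L_z)² = 182 ℏ².
L_z,max = lℏ = 6ℏ.
cos θ_min = 6/√42, so θ_min ≈ 22.21°.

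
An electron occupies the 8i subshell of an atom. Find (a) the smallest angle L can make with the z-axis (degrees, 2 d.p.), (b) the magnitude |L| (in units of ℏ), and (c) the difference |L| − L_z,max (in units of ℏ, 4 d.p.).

θ_min ≈ 22.21°; |L| = √42 ℏ ≈ 6.481ℏ; |L|−L_z,max ≈ 0.4807ℏ

For 8i, l = 6.
cos θ_min = 6/√42, so θ_min ≈ 22.21°.
|L| = ℏ√(6·7) = √42 ℏ ≈ 6.481ℏ.
|L| − L_z,max = (√42 − 6)ℏ ≈ 0.4807ℏ.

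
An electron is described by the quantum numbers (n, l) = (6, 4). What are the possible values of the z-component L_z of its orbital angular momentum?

L_z = m_l ℏ with m_l ranging from −l to +l in integer steps.
For l = 4: m_l ∈ {-4, -3, -2, -1, 0, 1, 2, 3, 4}.

L_z ∈ {−4ℏ, −3ℏ, −2ℏ, −ℏ, 0, ℏ, 2ℏ, 3ℏ, 4ℏ}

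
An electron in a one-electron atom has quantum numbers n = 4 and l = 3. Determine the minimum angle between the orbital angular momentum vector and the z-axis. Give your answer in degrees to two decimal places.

θ_min ≈ 30.00°

|L| = ℏ√(l(l+1)) = 2√3 ℏ.
The smallest angle corresponds to the largest L_z, i.e. m_l = l = 3, giving L_z = 3ℏ.
cos θ_min = 3/√12, so θ_min ≈ 30.00°.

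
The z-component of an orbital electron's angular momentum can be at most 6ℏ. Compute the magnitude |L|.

|L| = √42 ℏ ≈ 6.481ℏ

The maximum L_z equals lℏ, giving l = 6.
|L| = ℏ√(l(l+1)) = √42 ℏ.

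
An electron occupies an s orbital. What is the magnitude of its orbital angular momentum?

The letter s corresponds to l = 0.
|L| = ℏ√(l(l+1)) = ℏ√0 = 0

|L| = 0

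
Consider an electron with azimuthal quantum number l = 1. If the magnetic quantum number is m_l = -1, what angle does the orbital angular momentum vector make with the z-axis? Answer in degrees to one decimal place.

|L| = ℏ√(l(l+1)) = √2 ℏ.
L_z = m_l ℏ = −1ℏ.
cos θ = L_z/|L| = -1/√2, so θ ≈ 135.0°.

θ ≈ 135.0°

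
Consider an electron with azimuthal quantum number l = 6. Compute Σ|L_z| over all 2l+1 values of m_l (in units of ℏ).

The allowed m_l values are -6, -5, -4, -3, -2, -1, 0, 1, 2, 3, 4, 5, 6.
Σ|m_l| = 2(1+2+…+6) = 42.

Σ|L_z| = 42 ℏ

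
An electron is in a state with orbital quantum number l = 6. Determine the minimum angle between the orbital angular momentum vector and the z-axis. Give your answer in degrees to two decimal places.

θ_min ≈ 22.21°

|L|² = l(l+1)ℏ² = 42ℏ², so |L| = √42 ℏ.
The smallest angle corresponds to the largest L_z, i.e. m_l = l = 6, giving L_z = 6ℏ.
cos θ_min = 6/√42, so θ_min ≈ 22.21°.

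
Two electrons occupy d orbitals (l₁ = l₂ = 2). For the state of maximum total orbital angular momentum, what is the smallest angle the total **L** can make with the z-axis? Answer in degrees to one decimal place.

θ_min ≈ 26.6°

L runs from |2 − 2| = 0 to 2 + 2 = 4.
L ∈ {0, 1, 2, 3, 4}.
The maximum is L = 4, with |L_tot| = ℏ√(4·5) = 2√5 ℏ.
The minimum angle with z is arccos(4/√20) ≈ 26.6°.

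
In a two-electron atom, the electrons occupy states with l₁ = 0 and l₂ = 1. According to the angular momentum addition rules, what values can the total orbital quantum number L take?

L = 1

By the triangle rule, |l₁ − l₂| ≤ L ≤ l₁ + l₂.
L ∈ {1}.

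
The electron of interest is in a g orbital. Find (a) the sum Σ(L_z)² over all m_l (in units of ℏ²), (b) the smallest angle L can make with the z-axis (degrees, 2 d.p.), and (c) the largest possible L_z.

For a g orbital, l = 4.
Σ m_l² = 60, so Σ(L_z)² = 60 ℏ².
cos θ_min = 4/√20, so θ_min ≈ 26.57°.
L_z,max = lℏ = 4ℏ.

Σ(L_z)² = 60 ℏ²; θ_min ≈ 26.57°; L_z,max = 4ℏ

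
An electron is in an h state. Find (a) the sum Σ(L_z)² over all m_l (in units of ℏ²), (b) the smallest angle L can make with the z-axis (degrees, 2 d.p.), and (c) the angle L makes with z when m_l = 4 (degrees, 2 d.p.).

Σ(L_z)² = 110 ℏ²; θ_min ≈ 24.09°; θ(m_l=4) ≈ 43.09°

H corresponds to l = 5.
Σ m_l² = 110, so Σ(L_z)² = 110 ℏ².
cos θ_min = 5/√30, so θ_min ≈ 24.09°.
For m_l = 4: cos θ = 4/√30, θ ≈ 43.09°.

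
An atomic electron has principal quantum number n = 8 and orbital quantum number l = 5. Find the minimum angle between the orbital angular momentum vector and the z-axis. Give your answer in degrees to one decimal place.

θ_min ≈ 24.1°

|L|² = l(l+1)ℏ² = 30ℏ², so |L| = √30 ℏ.
The smallest angle corresponds to the largest L_z, i.e. m_l = l = 5, giving L_z = 5ℏ.
cos θ_min = 5/√30, so θ_min ≈ 24.1°.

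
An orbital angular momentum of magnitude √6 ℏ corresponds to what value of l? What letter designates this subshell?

|L| = ℏ√(l(l+1)), so l(l+1) = 6.
l² + l − 6 = 0 ⇒ l = 2.

l = 2 (d orbital)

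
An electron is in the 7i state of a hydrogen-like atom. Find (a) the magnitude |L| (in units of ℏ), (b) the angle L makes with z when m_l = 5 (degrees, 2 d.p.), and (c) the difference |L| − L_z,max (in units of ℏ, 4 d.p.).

The 7i subshell has l = 6.
|L| = ℏ√(6·7) = √42 ℏ ≈ 6.481ℏ.
For m_l = 5: cos θ = 5/√42, θ ≈ 39.51°.
|L| − L_z,max = (√42 − 6)ℏ ≈ 0.4807ℏ.

|L| = √42 ℏ ≈ 6.481ℏ; θ(m_l=5) ≈ 39.51°; |L|−L_z,max ≈ 0.4807ℏ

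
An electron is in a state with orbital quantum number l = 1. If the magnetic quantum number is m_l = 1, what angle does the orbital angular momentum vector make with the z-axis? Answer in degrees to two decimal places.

|L| = ℏ√(l(l+1)) = √2 ℏ.
L_z = m_l ℏ = 1ℏ.
cos θ = L_z/|L| = 1/√2, so θ ≈ 45.00°.

θ ≈ 45.00°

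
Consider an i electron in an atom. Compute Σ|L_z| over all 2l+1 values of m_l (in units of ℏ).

Σ|L_z| = 42 ℏ

For an i orbital, l = 6.
The allowed m_l values are -6, -5, -4, -3, -2, -1, 0, 1, 2, 3, 4, 5, 6.
Σ|m_l| = l(l+1) = 42.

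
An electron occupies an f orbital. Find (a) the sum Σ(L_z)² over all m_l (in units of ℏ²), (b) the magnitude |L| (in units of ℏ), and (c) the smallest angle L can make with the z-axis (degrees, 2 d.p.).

Σ(L_z)² = 28 ℏ²; |L| = 2√3 ℏ ≈ 3.464ℏ; θ_min ≈ 30.00°

For an f orbital, l = 3.
Σ m_l² = 28, so Σ(L_z)² = 28 ℏ².
|L| = ℏ√(3·4) = 2√3 ℏ ≈ 3.464ℏ.
cos θ_min = 3/√12, so θ_min ≈ 30.00°.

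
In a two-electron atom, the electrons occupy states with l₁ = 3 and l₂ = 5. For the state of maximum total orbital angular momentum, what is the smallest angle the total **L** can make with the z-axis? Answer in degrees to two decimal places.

L runs from |3 − 5| = 2 to 3 + 5 = 8.
So L can be 2, 3, 4, 5, 6, 7, 8.
The maximum is L = 8, with |L_tot| = ℏ√(8·9) = 6√2 ℏ.
The minimum angle with z is arccos(8/√72) ≈ 19.47°.

θ_min ≈ 19.47°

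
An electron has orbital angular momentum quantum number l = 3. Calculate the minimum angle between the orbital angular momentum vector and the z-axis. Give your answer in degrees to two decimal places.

θ_min ≈ 30.00°

|L|² = l(l+1)ℏ² = 12ℏ², so |L| = 2√3 ℏ.
The smallest angle corresponds to the largest L_z, i.e. m_l = l = 3, giving L_z = 3ℏ.
cos θ_min = 3/√12, so θ_min ≈ 30.00°.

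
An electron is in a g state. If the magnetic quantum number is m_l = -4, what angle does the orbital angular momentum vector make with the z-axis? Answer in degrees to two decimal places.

The letter g corresponds to l = 4.
|L| = ℏ√(l(l+1)) = 2√5 ℏ.
L_z = m_l ℏ = −4ℏ.
cos θ = L_z/|L| = -4/√20, so θ ≈ 153.43°.

θ ≈ 153.43°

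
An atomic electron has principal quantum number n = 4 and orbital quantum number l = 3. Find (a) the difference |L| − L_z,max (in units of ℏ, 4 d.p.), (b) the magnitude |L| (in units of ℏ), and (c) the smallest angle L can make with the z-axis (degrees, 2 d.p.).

|L| − L_z,max = (2√3 − 3)ℏ ≈ 0.4641ℏ.
|L| = ℏ√(3·4) = 2√3 ℏ ≈ 3.464ℏ.
cos θ_min = 3/√12, so θ_min ≈ 30.00°.

|L|−L_z,max ≈ 0.4641ℏ; |L| = 2√3 ℏ ≈ 3.464ℏ; θ_min ≈ 30.00°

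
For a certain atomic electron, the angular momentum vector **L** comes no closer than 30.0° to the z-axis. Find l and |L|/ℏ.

At minimum angle, m_l = l, so cos θ = l/√(l(l+1)); cos²θ = l/(l+1) = 0.7500.
Solving: l = 3.
Then |L| = ℏ√(3·4) = 2√3 ℏ.

l = 3, |L| = 2√3 ℏ ≈ 3.464ℏ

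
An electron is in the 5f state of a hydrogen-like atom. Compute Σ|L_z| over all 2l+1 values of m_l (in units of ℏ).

For 5f, l = 3.
m_l runs from −3 to 3, i.e. {-3, -2, -1, 0, 1, 2, 3}.
Σ|m_l| = l(l+1) = 12.

Σ|L_z| = 12 ℏ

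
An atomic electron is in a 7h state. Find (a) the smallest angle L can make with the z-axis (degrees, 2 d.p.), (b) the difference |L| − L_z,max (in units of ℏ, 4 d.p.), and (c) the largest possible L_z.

For 7h, l = 5.
cos θ_min = 5/√30, so θ_min ≈ 24.09°.
|L| − L_z,max = (√30 − 5)ℏ ≈ 0.4772ℏ.
L_z,max = lℏ = 5ℏ.

θ_min ≈ 24.09°; |L|−L_z,max ≈ 0.4772ℏ; L_z,max = 5ℏ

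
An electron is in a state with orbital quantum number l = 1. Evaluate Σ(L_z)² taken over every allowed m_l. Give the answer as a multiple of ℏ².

Σ(L_z)² = 2 ℏ²

The allowed m_l values are -1, 0, 1.
Summing m² from −1 to 1: Σ m_l² = 2.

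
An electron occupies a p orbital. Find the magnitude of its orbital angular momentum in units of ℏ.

For a p orbital, l = 1.
|L| = ℏ√(l(l+1)) = ℏ√(1·2) = √2 ℏ

|L| = √2 ℏ ≈ 1.414ℏ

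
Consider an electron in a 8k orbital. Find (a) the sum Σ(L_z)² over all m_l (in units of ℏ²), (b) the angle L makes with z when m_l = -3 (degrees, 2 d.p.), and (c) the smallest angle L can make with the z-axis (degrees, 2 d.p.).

Σ(L_z)² = 280 ℏ²; θ(m_l=-3) ≈ 113.63°; θ_min ≈ 20.70°

For 8k, l = 7.
Σ m_l² = 280, so Σ(L_z)² = 280 ℏ².
For m_l = -3: cos θ = -3/√56, θ ≈ 113.63°.
cos θ_min = 7/√56, so θ_min ≈ 20.70°.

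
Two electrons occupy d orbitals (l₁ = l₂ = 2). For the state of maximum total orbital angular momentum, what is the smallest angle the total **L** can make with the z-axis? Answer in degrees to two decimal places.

L runs from |2 − 2| = 0 to 2 + 2 = 4.
Allowed values: L = 0, 1, 2, 3, 4.
The maximum is L = 4, with |L_tot| = ℏ√(4·5) = 2√5 ℏ.
The minimum angle with z is arccos(4/√20) ≈ 26.57°.

θ_min ≈ 26.57°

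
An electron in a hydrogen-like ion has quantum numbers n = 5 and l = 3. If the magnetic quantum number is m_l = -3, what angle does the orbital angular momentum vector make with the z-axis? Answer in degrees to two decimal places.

|L|² = l(l+1)ℏ² = 12ℏ², so |L| = 2√3 ℏ.
L_z = m_l ℏ = −3ℏ.
cos θ = L_z/|L| = -3/√12, so θ ≈ 150.00°.

θ ≈ 150.00°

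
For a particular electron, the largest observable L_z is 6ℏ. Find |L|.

L_z,max = lℏ, so l = 6.
|L| = ℏ√(l(l+1)) = √42 ℏ.

|L| = √42 ℏ ≈ 6.481ℏ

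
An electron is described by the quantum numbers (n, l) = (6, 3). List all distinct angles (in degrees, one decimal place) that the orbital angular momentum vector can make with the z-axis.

θ ∈ {30.0°, 54.7°, 73.2°, 90.0°, 106.8°, 125.3°, 150.0°}

|L|² = l(l+1)ℏ² = 12ℏ², so |L| = 2√3 ℏ.
cos θ = m_l/√12 for each m_l ∈ {-3, -2, -1, 0, 1, 2, 3}.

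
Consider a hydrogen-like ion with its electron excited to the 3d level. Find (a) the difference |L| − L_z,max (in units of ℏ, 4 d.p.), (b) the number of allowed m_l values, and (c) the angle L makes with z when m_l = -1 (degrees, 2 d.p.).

|L|−L_z,max ≈ 0.4495ℏ; 5 values; θ(m_l=-1) ≈ 114.09°

The 3d level has l = 2.
|L| − L_z,max = (√6 − 2)ℏ ≈ 0.4495ℏ.
There are 2l+1 = 5 values of m_l.
For m_l = -1: cos θ = -1/√6, θ ≈ 114.09°.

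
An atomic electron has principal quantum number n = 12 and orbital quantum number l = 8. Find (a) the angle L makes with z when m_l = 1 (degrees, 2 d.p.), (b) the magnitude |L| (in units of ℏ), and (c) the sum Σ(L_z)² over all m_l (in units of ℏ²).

θ(m_l=1) ≈ 83.23°; |L| = 6√2 ℏ ≈ 8.485ℏ; Σ(L_z)² = 408 ℏ²

For m_l = 1: cos θ = 1/√72, θ ≈ 83.23°.
|L| = ℏ√(8·9) = 6√2 ℏ ≈ 8.485ℏ.
Σ m_l² = 408, so Σ(L_z)² = 408 ℏ².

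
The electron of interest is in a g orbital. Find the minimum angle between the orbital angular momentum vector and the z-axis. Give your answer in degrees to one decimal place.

For a g orbital, l = 4.
|L| = ℏ√(l(l+1)) = 2√5 ℏ.
The smallest angle corresponds to the largest L_z, i.e. m_l = l = 4, giving L_z = 4ℏ.
cos θ_min = 4/√20, so θ_min ≈ 26.6°.

θ_min ≈ 26.6°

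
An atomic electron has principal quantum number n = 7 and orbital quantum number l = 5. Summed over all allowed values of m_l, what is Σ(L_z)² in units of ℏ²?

Σ(L_z)² = 110 ℏ²

m_l ∈ {-5, -4, -3, -2, -1, 0, 1, 2, 3, 4, 5}.
Summing m² from −5 to 5: Σ m_l² = 110.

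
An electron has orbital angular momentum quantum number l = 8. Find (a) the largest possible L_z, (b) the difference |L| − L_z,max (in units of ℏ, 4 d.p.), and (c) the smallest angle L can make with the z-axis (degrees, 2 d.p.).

L_z,max = 8ℏ; |L|−L_z,max ≈ 0.4853ℏ; θ_min ≈ 19.47°

L_z,max = lℏ = 8ℏ.
|L| − L_z,max = (6√2 − 8)ℏ ≈ 0.4853ℏ.
cos θ_min = 8/√72, so θ_min ≈ 19.47°.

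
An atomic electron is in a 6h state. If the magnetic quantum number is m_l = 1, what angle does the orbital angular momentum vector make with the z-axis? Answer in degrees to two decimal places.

θ ≈ 79.48°

6h means n = 6, l = 5.
|L| = √(l(l+1)) ℏ = √30 ℏ.
L_z = m_l ℏ = 1ℏ.
cos θ = L_z/|L| = 1/√30, so θ ≈ 79.48°.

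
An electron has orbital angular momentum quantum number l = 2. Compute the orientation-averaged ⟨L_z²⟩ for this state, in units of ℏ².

⟨L_z²⟩ = 2 ℏ²

m_l ∈ {-2, -1, 0, 1, 2}.
⟨L_z²⟩ = ℏ²·(Σ m_l²)/(2l+1) = ℏ²·10/5 = 2ℏ².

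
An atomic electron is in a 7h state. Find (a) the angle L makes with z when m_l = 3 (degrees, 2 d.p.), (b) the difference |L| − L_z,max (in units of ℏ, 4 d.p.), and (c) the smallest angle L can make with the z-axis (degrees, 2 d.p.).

The 7h subshell has l = 5.
For m_l = 3: cos θ = 3/√30, θ ≈ 56.79°.
|L| − L_z,max = (√30 − 5)ℏ ≈ 0.4772ℏ.
cos θ_min = 5/√30, so θ_min ≈ 24.09°.

θ(m_l=3) ≈ 56.79°; |L|−L_z,max ≈ 0.4772ℏ; θ_min ≈ 24.09°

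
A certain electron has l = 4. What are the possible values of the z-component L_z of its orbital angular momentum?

L_z = m_l ℏ with m_l ranging from −l to +l in integer steps.
For l = 4: m_l ∈ {-4, -3, -2, -1, 0, 1, 2, 3, 4}.

L_z ∈ {−4ℏ, −3ℏ, −2ℏ, −ℏ, 0, ℏ, 2ℏ, 3ℏ, 4ℏ}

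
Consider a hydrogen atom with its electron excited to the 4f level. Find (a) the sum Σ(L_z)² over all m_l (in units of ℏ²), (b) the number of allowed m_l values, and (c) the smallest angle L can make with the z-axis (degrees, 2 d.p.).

The 4f level has l = 3.
Σ m_l² = 28, so Σ(L_z)² = 28 ℏ².
There are 2l+1 = 7 values of m_l.
cos θ_min = 3/√12, so θ_min ≈ 30.00°.

Σ(L_z)² = 28 ℏ²; 7 values; θ_min ≈ 30.00°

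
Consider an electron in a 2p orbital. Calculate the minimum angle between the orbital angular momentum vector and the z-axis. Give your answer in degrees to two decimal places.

θ_min ≈ 45.00°

2p means n = 2, l = 1.
|L| = ℏ√(l(l+1)) = √2 ℏ.
The smallest angle corresponds to the largest L_z, i.e. m_l = l = 1, giving L_z = 1ℏ.
cos θ_min = 1/√2, so θ_min ≈ 45.00°.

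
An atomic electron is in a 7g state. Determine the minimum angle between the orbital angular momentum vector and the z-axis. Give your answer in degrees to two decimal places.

The 7g subshell has l = 4.
|L|² = l(l+1)ℏ² = 20ℏ², so |L| = 2√5 ℏ.
The smallest angle corresponds to the largest L_z, i.e. m_l = l = 4, giving L_z = 4ℏ.
cos θ_min = 4/√20, so θ_min ≈ 26.57°.

θ_min ≈ 26.57°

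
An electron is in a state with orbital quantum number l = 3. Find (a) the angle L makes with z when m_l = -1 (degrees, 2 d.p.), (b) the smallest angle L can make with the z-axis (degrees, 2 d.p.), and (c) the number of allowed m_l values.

θ(m_l=-1) ≈ 106.78°; θ_min ≈ 30.00°; 7 values

For m_l = -1: cos θ = -1/√12, θ ≈ 106.78°.
cos θ_min = 3/√12, so θ_min ≈ 30.00°.
There are 2l+1 = 7 values of m_l.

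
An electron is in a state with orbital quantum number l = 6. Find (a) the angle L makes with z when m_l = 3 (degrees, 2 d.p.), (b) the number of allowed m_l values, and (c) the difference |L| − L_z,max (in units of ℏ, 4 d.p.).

For m_l = 3: cos θ = 3/√42, θ ≈ 62.42°.
There are 2l+1 = 13 values of m_l.
|L| − L_z,max = (√42 − 6)ℏ ≈ 0.4807ℏ.

θ(m_l=3) ≈ 62.42°; 13 values; |L|−L_z,max ≈ 0.4807ℏ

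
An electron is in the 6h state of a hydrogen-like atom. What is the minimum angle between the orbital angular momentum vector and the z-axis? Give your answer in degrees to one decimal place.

6h means n = 6, l = 5.
|L|² = l(l+1)ℏ² = 30ℏ², so |L| = √30 ℏ.
The smallest angle corresponds to the largest L_z, i.e. m_l = l = 5, giving L_z = 5ℏ.
cos θ_min = 5/√30, so θ_min ≈ 24.1°.

θ_min ≈ 24.1°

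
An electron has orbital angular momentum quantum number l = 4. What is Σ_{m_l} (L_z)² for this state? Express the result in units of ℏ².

Σ(L_z)² = 60 ℏ²

The allowed m_l values are -4, -3, -2, -1, 0, 1, 2, 3, 4.
Σ m_l² = 2·(1 + 4 + 9 + 16) = 60.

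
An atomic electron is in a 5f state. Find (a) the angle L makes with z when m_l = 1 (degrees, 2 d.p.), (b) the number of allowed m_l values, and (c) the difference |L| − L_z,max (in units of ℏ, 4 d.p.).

θ(m_l=1) ≈ 73.22°; 7 values; |L|−L_z,max ≈ 0.4641ℏ

For 5f, l = 3.
For m_l = 1: cos θ = 1/√12, θ ≈ 73.22°.
There are 2l+1 = 7 values of m_l.
|L| − L_z,max = (2√3 − 3)ℏ ≈ 0.4641ℏ.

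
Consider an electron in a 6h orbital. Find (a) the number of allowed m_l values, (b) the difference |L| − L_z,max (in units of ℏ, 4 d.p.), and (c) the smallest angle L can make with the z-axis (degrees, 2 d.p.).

11 values; |L|−L_z,max ≈ 0.4772ℏ; θ_min ≈ 24.09°

6h means n = 6, l = 5.
There are 2l+1 = 11 values of m_l.
|L| − L_z,max = (√30 − 5)ℏ ≈ 0.4772ℏ.
cos θ_min = 5/√30, so θ_min ≈ 24.09°.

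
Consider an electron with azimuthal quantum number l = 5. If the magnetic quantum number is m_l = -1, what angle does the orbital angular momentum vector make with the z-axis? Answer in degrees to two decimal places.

θ ≈ 100.52°

|L| = ℏ√(l(l+1)) = √30 ℏ.
L_z = m_l ℏ = −1ℏ.
cos θ = L_z/|L| = -1/√30, so θ ≈ 100.52°.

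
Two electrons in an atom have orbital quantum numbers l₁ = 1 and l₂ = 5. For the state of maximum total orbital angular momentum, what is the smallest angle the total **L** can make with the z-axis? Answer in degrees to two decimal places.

θ_min ≈ 22.21°

L runs from |1 − 5| = 4 to 1 + 5 = 6.
L ∈ {4, 5, 6}.
The maximum is L = 6, with |L_tot| = ℏ√(6·7) = √42 ℏ.
The minimum angle with z is arccos(6/√42) ≈ 22.21°.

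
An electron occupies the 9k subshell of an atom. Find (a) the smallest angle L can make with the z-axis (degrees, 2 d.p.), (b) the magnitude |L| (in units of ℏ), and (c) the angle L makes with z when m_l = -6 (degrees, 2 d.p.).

θ_min ≈ 20.70°; |L| = 2√14 ℏ ≈ 7.483ℏ; θ(m_l=-6) ≈ 143.30°

9k means n = 9, l = 7.
cos θ_min = 7/√56, so θ_min ≈ 20.70°.
|L| = ℏ√(7·8) = 2√14 ℏ ≈ 7.483ℏ.
For m_l = -6: cos θ = -6/√56, θ ≈ 143.30°.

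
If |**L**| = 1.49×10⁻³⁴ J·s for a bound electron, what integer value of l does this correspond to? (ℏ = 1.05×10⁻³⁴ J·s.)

l = 1

|L|/ℏ = (1.49×10⁻³⁴)/(1.05×10⁻³⁴) ≈ 1.419.
Set l(l+1) = 2.01; the integer solution is l = 1.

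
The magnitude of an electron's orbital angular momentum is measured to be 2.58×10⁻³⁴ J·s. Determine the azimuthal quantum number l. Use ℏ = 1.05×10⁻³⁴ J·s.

In units of ℏ, |L| ≈ 2.457.
l(l+1) ≈ 2.457² ≈ 6.04, so l = 2.

l = 2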